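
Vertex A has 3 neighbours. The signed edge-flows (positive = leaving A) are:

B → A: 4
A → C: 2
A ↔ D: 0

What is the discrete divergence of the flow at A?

Divergence = sum of outgoing flows = (-4) + 2 + 0 = -2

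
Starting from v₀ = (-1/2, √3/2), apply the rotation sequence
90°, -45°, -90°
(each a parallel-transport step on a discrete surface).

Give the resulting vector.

Total rotation: 90° + (-45°) + (-90°) = -45°. Final vector: (0.2588, 0.9659)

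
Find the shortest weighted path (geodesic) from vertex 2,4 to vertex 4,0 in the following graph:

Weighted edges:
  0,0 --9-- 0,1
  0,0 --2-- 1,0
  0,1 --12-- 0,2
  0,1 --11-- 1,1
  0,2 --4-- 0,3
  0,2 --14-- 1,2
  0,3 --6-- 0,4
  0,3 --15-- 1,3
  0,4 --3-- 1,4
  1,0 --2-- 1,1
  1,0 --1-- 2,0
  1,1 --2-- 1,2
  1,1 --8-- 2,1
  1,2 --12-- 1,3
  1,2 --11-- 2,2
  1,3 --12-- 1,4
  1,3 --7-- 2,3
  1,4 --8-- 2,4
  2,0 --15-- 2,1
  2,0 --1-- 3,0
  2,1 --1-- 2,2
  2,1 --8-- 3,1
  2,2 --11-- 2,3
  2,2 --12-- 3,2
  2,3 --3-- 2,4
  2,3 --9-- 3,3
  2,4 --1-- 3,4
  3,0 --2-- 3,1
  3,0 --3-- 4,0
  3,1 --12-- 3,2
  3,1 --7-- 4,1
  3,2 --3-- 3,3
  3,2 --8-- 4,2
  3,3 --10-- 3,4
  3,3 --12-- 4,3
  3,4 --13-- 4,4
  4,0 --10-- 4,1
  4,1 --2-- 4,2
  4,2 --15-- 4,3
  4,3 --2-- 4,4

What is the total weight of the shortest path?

Shortest path: 2,4 → 2,3 → 2,2 → 2,1 → 3,1 → 3,0 → 4,0, total weight = 28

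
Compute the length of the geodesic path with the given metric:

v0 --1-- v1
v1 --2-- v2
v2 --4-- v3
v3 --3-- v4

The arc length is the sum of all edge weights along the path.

Arc length = 1 + 2 + 4 + 3 = 10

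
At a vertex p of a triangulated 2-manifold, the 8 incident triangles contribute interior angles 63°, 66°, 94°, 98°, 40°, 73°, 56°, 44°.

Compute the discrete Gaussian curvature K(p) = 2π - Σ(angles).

Sum of angles = 534°. K = 360° - 534° = -174° = -29π/30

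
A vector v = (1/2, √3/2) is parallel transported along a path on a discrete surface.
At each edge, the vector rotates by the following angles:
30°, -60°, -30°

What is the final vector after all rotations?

Total rotation: 30° + (-60°) + (-30°) = -60°. Final vector: (1, 0)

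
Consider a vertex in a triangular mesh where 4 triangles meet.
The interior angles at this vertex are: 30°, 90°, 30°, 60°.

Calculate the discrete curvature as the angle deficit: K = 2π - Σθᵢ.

Sum of angles = 210°. K = 360° - 210° = 150°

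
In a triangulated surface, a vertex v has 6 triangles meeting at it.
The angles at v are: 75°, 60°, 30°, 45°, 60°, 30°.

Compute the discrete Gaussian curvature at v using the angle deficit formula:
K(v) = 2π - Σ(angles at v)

Sum of angles = 300°. K = 360° - 300° = 60° = π/3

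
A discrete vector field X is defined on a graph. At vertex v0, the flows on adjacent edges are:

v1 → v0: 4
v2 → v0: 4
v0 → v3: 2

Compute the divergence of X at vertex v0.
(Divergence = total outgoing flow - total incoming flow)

Divergence = sum of outgoing flows = (-4) + (-4) + 2 = -6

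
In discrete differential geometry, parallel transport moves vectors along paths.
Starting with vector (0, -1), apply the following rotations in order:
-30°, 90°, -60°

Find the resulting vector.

Total rotation: (-30°) + 90° + (-60°) = 0°. Final vector: (0, -1)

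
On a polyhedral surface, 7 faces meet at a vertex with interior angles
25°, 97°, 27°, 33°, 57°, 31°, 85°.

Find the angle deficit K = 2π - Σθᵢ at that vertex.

Sum of angles = 355°. K = 360° - 355° = 5° = π/36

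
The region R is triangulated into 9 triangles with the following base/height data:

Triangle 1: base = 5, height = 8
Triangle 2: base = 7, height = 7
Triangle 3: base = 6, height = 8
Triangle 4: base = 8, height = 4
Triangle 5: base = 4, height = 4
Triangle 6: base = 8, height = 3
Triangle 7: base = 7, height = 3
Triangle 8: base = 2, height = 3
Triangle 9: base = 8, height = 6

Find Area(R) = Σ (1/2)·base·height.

(1/2)×5×8 + (1/2)×7×7 + (1/2)×6×8 + (1/2)×8×4 + (1/2)×4×4 + (1/2)×8×3 + (1/2)×7×3 + (1/2)×2×3 + (1/2)×8×6 = 142.0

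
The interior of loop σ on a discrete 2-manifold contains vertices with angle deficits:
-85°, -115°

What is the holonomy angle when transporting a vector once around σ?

Holonomy = total enclosed curvature = (-85°) + (-115°) = -200°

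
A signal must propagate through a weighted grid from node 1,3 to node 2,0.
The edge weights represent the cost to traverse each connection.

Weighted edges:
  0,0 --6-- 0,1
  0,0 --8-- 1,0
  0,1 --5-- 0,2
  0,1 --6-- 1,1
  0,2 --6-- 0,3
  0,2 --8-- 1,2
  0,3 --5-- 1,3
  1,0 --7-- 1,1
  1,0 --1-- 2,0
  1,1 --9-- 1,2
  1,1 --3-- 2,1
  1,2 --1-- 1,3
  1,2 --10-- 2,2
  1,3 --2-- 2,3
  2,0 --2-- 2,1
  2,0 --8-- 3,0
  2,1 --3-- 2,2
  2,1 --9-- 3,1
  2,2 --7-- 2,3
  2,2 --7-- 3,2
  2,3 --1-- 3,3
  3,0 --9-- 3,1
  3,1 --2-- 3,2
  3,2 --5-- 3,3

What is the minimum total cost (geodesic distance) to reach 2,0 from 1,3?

Shortest path: 1,3 → 2,3 → 2,2 → 2,1 → 2,0, total weight = 14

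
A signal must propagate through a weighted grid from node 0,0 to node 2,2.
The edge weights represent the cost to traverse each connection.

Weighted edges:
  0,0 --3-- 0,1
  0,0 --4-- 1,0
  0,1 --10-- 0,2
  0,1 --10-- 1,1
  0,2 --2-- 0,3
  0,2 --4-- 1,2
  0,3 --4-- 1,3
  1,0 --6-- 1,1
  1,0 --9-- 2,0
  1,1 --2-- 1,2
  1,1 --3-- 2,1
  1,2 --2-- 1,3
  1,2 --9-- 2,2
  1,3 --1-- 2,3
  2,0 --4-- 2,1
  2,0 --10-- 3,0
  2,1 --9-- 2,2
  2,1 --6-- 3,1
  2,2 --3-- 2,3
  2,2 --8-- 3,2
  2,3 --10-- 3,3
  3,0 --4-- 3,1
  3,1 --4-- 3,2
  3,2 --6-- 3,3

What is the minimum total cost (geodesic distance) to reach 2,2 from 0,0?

Shortest path: 0,0 → 1,0 → 1,1 → 1,2 → 1,3 → 2,3 → 2,2, total weight = 18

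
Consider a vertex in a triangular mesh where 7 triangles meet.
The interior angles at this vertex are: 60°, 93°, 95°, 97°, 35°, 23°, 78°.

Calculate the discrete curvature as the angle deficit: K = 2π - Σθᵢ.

Sum of angles = 481°. K = 360° - 481° = -121° = -121π/180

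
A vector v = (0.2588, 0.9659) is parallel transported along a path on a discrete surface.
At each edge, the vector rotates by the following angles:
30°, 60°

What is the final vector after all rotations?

Total rotation: 30° + 60° = 90°. Final vector: (-0.9659, 0.2588)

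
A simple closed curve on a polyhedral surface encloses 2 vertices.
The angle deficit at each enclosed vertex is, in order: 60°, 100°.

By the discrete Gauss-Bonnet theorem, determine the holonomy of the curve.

Holonomy = total enclosed curvature = 60° + 100° = 160°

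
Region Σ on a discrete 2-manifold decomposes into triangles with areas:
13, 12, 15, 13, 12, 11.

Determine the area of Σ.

13 + 12 + 15 + 13 + 12 + 11 = 76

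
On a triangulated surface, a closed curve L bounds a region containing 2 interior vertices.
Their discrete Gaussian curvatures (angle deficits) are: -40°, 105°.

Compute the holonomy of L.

Holonomy = total enclosed curvature = (-40°) + 105° = 65°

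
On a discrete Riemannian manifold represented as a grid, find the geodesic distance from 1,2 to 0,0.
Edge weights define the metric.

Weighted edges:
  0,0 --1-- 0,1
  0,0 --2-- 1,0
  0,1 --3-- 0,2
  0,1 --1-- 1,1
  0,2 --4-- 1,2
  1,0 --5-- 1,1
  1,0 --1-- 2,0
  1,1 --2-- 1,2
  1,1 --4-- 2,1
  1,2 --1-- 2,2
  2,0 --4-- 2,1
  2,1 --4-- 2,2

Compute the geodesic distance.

Shortest path: 1,2 → 1,1 → 0,1 → 0,0, total weight = 4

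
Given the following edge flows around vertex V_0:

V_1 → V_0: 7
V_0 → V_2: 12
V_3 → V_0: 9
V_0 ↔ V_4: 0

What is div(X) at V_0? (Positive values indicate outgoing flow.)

Divergence = sum of outgoing flows = (-7) + 12 + (-9) + 0 = -4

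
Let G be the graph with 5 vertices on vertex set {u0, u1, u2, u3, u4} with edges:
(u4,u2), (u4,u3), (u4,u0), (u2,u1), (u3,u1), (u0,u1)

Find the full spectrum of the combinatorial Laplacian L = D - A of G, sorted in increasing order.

Degrees: deg(u0) = 2, deg(u1) = 3, deg(u2) = 2, deg(u3) = 2, deg(u4) = 3.
L = D − A with rows/columns ordered (u0, u1, u2, u3, u4):
  [ 2, -1,  0,  0, -1]
  [-1,  3, -1, -1,  0]
  [ 0, -1,  2,  0, -1]
  [ 0, -1,  0,  2, -1]
  [-1,  0, -1, -1,  3]
Characteristic polynomial: det(λI − L) = λ(λ − 2)²(λ − 3)(λ − 5).
Roots: λ = 0; (λ − 2) = 0 ⇒ λ = 2 (multiplicity 2); (λ − 3) = 0 ⇒ λ = 3; (λ − 5) = 0 ⇒ λ = 5.
(Check: the roots sum (with multiplicity) to 12, matching trace L = Σdeg = 2·6 = 12.)
Laplacian eigenvalues (increasing order): [0.0, 2.0, 2.0, 3.0, 5.0]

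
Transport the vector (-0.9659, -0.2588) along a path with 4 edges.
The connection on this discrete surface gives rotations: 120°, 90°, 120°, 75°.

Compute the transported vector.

Total rotation: 120° + 90° + 120° + 75° = 405° ≡ 45° (mod 360°). Final vector: (-0.5000, -0.8660)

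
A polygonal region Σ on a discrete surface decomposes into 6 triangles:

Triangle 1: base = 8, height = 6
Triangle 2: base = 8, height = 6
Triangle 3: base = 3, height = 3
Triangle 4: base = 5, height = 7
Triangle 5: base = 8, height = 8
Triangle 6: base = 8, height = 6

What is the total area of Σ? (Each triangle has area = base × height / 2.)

(1/2)×8×6 + (1/2)×8×6 + (1/2)×3×3 + (1/2)×5×7 + (1/2)×8×8 + (1/2)×8×6 = 126.0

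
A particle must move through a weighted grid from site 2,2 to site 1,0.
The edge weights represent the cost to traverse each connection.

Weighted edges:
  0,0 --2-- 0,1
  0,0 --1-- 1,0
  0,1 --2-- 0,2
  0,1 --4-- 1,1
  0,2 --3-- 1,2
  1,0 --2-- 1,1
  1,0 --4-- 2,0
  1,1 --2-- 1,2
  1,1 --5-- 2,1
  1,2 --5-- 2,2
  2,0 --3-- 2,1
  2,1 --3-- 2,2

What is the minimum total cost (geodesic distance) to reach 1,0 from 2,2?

Shortest path: 2,2 → 1,2 → 1,1 → 1,0, total weight = 9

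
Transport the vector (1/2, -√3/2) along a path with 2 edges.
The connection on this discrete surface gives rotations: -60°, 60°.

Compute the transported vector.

Total rotation: (-60°) + 60° = 0°. Final vector: (0.5000, -0.8660)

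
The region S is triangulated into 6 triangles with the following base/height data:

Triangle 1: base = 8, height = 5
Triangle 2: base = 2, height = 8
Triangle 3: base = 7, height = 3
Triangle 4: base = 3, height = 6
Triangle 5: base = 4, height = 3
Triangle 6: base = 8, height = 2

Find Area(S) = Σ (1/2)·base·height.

(1/2)×8×5 + (1/2)×2×8 + (1/2)×7×3 + (1/2)×3×6 + (1/2)×4×3 + (1/2)×8×2 = 61.5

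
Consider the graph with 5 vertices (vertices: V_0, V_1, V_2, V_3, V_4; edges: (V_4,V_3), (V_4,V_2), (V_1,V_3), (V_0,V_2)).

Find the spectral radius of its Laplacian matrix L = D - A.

Degrees: deg(V_0) = 1, deg(V_1) = 1, deg(V_2) = 2, deg(V_3) = 2, deg(V_4) = 2.
L = D − A with rows/columns ordered (V_0, V_1, V_2, V_3, V_4):
  [ 1,  0, -1,  0,  0]
  [ 0,  1,  0, -1,  0]
  [-1,  0,  2,  0, -1]
  [ 0, -1,  0,  2, -1]
  [ 0,  0, -1, -1,  2]
Characteristic polynomial: det(λI − L) = λ(λ² − 3λ + 1)(λ² − 5λ + 5).
Roots: λ = 0; (λ² − 3λ + 1) = 0 ⇒ λ = (3 ± √5)/2 ≈ 0.382, 2.618; (λ² − 5λ + 5) = 0 ⇒ λ = (5 ± √5)/2 ≈ 1.382, 3.618.
(Check: the roots sum (with multiplicity) to 8, matching trace L = Σdeg = 2·4 = 8.)
Laplacian eigenvalues: [0.0, 0.382, 1.382, 2.618, 3.618]. Largest eigenvalue (spectral radius) = 3.618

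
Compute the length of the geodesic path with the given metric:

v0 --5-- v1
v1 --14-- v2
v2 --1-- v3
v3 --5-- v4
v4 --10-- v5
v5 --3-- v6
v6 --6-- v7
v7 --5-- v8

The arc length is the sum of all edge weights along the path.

Arc length = 5 + 14 + 1 + 5 + 10 + 3 + 6 + 5 = 49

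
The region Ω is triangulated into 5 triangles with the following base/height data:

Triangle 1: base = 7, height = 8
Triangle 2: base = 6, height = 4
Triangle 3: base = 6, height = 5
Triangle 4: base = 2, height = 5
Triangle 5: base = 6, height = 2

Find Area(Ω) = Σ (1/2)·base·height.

(1/2)×7×8 + (1/2)×6×4 + (1/2)×6×5 + (1/2)×2×5 + (1/2)×6×2 = 66.0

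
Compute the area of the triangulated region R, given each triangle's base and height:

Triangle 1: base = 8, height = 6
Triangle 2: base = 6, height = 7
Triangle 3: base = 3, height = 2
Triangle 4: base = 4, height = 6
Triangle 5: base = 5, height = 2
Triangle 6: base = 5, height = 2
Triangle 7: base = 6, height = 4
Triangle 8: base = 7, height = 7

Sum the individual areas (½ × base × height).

(1/2)×8×6 + (1/2)×6×7 + (1/2)×3×2 + (1/2)×4×6 + (1/2)×5×2 + (1/2)×5×2 + (1/2)×6×4 + (1/2)×7×7 = 106.5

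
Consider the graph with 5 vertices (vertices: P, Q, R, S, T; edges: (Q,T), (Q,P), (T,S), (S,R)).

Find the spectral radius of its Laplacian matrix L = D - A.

Degrees: deg(P) = 1, deg(Q) = 2, deg(R) = 1, deg(S) = 2, deg(T) = 2.
L = D − A with rows/columns ordered (P, Q, R, S, T):
  [ 1, -1,  0,  0,  0]
  [-1,  2,  0,  0, -1]
  [ 0,  0,  1, -1,  0]
  [ 0,  0, -1,  2, -1]
  [ 0, -1,  0, -1,  2]
Characteristic polynomial: det(λI − L) = λ(λ² − 3λ + 1)(λ² − 5λ + 5).
Roots: λ = 0; (λ² − 3λ + 1) = 0 ⇒ λ = (3 ± √5)/2 ≈ 0.382, 2.618; (λ² − 5λ + 5) = 0 ⇒ λ = (5 ± √5)/2 ≈ 1.382, 3.618.
(Check: the roots sum (with multiplicity) to 8, matching trace L = Σdeg = 2·4 = 8.)
Laplacian eigenvalues: [0.0, 0.382, 1.382, 2.618, 3.618]. Largest eigenvalue (spectral radius) = 3.618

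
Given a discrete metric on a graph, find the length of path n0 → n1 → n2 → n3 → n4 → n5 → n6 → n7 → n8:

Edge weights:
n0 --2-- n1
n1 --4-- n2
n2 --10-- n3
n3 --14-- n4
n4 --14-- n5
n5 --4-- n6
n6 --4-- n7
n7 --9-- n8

Arc length = 2 + 4 + 10 + 14 + 14 + 4 + 4 + 9 = 61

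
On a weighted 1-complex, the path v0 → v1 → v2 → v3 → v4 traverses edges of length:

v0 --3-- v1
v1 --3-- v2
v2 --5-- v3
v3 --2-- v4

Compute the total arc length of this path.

Arc length = 3 + 3 + 5 + 2 = 13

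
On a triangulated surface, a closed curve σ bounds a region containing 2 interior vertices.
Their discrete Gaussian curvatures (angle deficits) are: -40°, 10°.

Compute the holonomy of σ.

Holonomy = total enclosed curvature = (-40°) + 10° = -30°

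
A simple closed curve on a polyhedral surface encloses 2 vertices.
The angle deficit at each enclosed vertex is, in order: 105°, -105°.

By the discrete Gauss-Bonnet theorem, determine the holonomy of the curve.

Holonomy = total enclosed curvature = 105° + (-105°) = 0°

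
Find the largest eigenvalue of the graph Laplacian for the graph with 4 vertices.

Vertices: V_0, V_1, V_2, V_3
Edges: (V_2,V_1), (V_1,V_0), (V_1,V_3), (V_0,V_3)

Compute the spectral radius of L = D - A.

Degrees: deg(V_0) = 2, deg(V_1) = 3, deg(V_2) = 1, deg(V_3) = 2.
L = D − A with rows/columns ordered (V_0, V_1, V_2, V_3):
  [ 2, -1,  0, -1]
  [-1,  3, -1, -1]
  [ 0, -1,  1,  0]
  [-1, -1,  0,  2]
Characteristic polynomial: det(λI − L) = λ(λ − 1)(λ − 3)(λ − 4).
Roots: λ = 0; (λ − 1) = 0 ⇒ λ = 1; (λ − 3) = 0 ⇒ λ = 3; (λ − 4) = 0 ⇒ λ = 4.
(Check: the roots sum (with multiplicity) to 8, matching trace L = Σdeg = 2·4 = 8.)
Laplacian eigenvalues: [0.0, 1.0, 3.0, 4.0]. Largest eigenvalue (spectral radius) = 4.0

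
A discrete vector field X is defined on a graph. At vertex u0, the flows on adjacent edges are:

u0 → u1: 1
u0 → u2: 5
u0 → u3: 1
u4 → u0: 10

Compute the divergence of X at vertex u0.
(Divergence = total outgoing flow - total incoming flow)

Divergence = sum of outgoing flows = 1 + 5 + 1 + (-10) = -3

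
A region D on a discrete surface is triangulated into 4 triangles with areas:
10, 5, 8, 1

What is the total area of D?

10 + 5 + 8 + 1 = 24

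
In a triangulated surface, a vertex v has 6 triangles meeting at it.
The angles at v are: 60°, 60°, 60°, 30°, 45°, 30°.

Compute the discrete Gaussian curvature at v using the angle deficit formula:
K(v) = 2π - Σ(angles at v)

Sum of angles = 285°. K = 360° - 285° = 75° = 5π/12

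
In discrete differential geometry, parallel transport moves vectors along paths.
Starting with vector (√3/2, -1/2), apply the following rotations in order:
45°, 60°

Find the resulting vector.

Total rotation: 45° + 60° = 105°. Final vector: (0.2588, 0.9659)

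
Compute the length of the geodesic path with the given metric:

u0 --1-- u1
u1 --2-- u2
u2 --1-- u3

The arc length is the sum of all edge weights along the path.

Arc length = 1 + 2 + 1 = 4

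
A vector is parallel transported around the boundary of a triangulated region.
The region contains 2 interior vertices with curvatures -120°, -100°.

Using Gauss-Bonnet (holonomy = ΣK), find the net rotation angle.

Holonomy = total enclosed curvature = (-120°) + (-100°) = -220°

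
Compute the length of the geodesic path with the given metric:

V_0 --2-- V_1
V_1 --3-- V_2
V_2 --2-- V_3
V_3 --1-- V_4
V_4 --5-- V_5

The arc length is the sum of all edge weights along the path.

Arc length = 2 + 3 + 2 + 1 + 5 = 13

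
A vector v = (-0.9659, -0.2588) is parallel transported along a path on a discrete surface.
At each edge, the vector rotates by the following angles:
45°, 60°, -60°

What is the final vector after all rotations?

Total rotation: 45° + 60° + (-60°) = 45°. Final vector: (-0.5000, -0.8660)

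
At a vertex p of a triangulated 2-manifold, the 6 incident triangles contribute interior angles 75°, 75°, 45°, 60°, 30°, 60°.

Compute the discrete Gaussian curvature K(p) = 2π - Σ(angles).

Sum of angles = 345°. K = 360° - 345° = 15° = π/12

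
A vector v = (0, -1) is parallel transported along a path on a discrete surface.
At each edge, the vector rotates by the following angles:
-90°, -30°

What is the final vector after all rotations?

Total rotation: (-90°) + (-30°) = -120°. Final vector: (-0.8660, 0.5000)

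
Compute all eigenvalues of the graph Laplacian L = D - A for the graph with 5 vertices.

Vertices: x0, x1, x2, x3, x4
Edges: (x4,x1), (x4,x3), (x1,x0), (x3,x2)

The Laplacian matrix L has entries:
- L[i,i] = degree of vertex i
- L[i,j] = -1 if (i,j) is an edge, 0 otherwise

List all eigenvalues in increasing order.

Degrees: deg(x0) = 1, deg(x1) = 2, deg(x2) = 1, deg(x3) = 2, deg(x4) = 2.
L = D − A with rows/columns ordered (x0, x1, x2, x3, x4):
  [ 1, -1,  0,  0,  0]
  [-1,  2,  0,  0, -1]
  [ 0,  0,  1, -1,  0]
  [ 0,  0, -1,  2, -1]
  [ 0, -1,  0, -1,  2]
Characteristic polynomial: det(λI − L) = λ(λ² − 3λ + 1)(λ² − 5λ + 5).
Roots: λ = 0; (λ² − 3λ + 1) = 0 ⇒ λ = (3 ± √5)/2 ≈ 0.382, 2.618; (λ² − 5λ + 5) = 0 ⇒ λ = (5 ± √5)/2 ≈ 1.382, 3.618.
(Check: the roots sum (with multiplicity) to 8, matching trace L = Σdeg = 2·4 = 8.)
Laplacian eigenvalues (increasing order): [0.0, 0.382, 1.382, 2.618, 3.618]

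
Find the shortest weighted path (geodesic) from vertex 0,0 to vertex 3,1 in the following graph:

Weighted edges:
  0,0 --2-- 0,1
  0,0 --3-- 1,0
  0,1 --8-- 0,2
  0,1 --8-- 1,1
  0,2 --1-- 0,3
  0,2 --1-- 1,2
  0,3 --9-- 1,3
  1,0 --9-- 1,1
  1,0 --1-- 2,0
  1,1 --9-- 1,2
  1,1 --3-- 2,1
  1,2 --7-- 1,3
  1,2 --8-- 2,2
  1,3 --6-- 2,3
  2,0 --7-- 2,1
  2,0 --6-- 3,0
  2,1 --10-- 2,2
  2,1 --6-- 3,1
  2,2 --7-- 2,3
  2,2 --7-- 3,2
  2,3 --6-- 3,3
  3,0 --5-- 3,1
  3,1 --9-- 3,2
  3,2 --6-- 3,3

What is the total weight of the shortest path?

Shortest path: 0,0 → 1,0 → 2,0 → 3,0 → 3,1, total weight = 15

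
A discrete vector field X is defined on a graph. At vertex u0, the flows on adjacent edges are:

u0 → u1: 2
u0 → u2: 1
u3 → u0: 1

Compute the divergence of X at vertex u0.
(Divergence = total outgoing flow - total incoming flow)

Divergence = sum of outgoing flows = 2 + 1 + (-1) = 2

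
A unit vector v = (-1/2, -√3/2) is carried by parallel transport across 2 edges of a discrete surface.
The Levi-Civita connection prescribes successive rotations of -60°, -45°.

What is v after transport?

Total rotation: (-60°) + (-45°) = -105°. Final vector: (-0.7071, 0.7071)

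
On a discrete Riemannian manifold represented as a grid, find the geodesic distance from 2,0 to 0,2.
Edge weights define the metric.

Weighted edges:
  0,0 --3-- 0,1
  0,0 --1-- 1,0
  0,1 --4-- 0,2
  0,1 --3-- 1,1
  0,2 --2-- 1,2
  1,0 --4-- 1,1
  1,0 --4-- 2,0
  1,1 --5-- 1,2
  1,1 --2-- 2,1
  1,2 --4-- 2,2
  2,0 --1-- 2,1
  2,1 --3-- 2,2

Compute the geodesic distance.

Shortest path: 2,0 → 2,1 → 1,1 → 0,1 → 0,2, total weight = 10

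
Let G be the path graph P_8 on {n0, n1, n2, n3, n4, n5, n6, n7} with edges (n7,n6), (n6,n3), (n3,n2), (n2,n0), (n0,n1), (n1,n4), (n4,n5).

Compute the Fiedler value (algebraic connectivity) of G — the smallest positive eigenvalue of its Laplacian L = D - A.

The path graph P_n has Laplacian eigenvalues λ_k = 2 − 2cos(kπ/n), k = 0, 1, …, n−1. Here n = 8:
k=0: 2 − 2cos(0) = 0.0; k=1: 2 − 2cos(π/8) = 0.1522; k=2: 2 − 2cos(π/4) = 0.5858; k=3: 2 − 2cos(3π/8) = 1.2346; k=4: 2 − 2cos(π/2) = 2.0; k=5: 2 − 2cos(5π/8) = 2.7654; k=6: 2 − 2cos(3π/4) = 3.4142; k=7: 2 − 2cos(7π/8) = 3.8478.
Laplacian eigenvalues: [0.0, 0.1522, 0.5858, 1.2346, 2.0, 2.7654, 3.4142, 3.8478]. Algebraic connectivity (smallest non-zero eigenvalue) = 0.1522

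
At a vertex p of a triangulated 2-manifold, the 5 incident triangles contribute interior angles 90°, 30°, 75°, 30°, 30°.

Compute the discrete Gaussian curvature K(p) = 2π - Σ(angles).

Sum of angles = 255°. K = 360° - 255° = 105°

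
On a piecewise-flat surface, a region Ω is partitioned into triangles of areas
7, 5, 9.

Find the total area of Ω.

7 + 5 + 9 = 21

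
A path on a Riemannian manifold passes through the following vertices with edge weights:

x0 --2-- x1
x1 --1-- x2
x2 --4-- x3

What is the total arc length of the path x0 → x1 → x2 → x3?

Arc length = 2 + 1 + 4 = 7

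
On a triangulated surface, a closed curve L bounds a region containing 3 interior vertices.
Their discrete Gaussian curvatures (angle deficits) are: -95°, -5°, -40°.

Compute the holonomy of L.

Holonomy = total enclosed curvature = (-95°) + (-5°) + (-40°) = -140°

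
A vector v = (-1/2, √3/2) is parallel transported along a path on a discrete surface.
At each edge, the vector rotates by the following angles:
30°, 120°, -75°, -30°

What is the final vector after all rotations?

Total rotation: 30° + 120° + (-75°) + (-30°) = 45°. Final vector: (-0.9659, 0.2588)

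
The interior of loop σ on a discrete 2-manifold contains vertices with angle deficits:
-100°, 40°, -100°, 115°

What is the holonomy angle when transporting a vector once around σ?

Holonomy = total enclosed curvature = (-100°) + 40° + (-100°) + 115° = -45°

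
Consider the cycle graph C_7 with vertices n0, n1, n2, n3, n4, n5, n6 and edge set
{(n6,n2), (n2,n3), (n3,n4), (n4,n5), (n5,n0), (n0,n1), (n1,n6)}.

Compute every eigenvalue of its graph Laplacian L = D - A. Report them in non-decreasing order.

The cycle graph C_n has Laplacian eigenvalues λ_k = 2 − 2cos(2πk/n), k = 0, 1, …, n−1. Here n = 7:
k=0: 2 − 2cos(0) = 0.0; k=1: 2 − 2cos(2π/7) = 0.753; k=2: 2 − 2cos(4π/7) = 2.445; k=3: 2 − 2cos(6π/7) = 3.8019; k=4: 2 − 2cos(8π/7) = 3.8019; k=5: 2 − 2cos(10π/7) = 2.445; k=6: 2 − 2cos(12π/7) = 0.753.
Laplacian eigenvalues (increasing order): [0.0, 0.753, 0.753, 2.445, 2.445, 3.8019, 3.8019]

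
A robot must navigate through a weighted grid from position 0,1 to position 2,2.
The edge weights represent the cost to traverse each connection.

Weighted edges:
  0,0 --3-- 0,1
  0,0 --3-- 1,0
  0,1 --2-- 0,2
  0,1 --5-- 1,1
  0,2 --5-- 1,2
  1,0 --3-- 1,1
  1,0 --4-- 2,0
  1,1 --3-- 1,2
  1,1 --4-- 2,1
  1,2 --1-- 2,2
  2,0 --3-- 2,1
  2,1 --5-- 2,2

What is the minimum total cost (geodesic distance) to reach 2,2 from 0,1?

Shortest path: 0,1 → 0,2 → 1,2 → 2,2, total weight = 8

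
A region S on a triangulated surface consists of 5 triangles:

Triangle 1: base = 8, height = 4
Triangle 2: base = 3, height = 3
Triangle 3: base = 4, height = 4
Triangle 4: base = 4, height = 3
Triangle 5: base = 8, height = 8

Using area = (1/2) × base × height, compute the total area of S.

(1/2)×8×4 + (1/2)×3×3 + (1/2)×4×4 + (1/2)×4×3 + (1/2)×8×8 = 66.5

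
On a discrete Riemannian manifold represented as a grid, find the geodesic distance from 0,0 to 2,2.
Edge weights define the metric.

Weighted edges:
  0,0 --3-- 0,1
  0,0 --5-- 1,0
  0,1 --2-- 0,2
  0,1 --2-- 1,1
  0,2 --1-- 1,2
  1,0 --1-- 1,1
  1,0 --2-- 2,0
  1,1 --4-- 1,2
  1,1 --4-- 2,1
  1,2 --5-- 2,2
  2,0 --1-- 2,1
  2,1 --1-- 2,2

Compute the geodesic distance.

Shortest path: 0,0 → 1,0 → 2,0 → 2,1 → 2,2, total weight = 9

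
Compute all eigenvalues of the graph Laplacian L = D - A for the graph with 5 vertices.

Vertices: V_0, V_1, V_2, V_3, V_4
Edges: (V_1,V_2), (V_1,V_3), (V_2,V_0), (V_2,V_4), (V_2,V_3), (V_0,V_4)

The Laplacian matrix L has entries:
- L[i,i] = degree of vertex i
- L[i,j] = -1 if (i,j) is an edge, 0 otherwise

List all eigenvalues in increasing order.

Degrees: deg(V_0) = 2, deg(V_1) = 2, deg(V_2) = 4, deg(V_3) = 2, deg(V_4) = 2.
L = D − A with rows/columns ordered (V_0, V_1, V_2, V_3, V_4):
  [ 2,  0, -1,  0, -1]
  [ 0,  2, -1, -1,  0]
  [-1, -1,  4, -1, -1]
  [ 0, -1, -1,  2,  0]
  [-1,  0, -1,  0,  2]
Characteristic polynomial: det(λI − L) = λ(λ − 1)(λ − 3)²(λ − 5).
Roots: λ = 0; (λ − 1) = 0 ⇒ λ = 1; (λ − 3) = 0 ⇒ λ = 3 (multiplicity 2); (λ − 5) = 0 ⇒ λ = 5.
(Check: the roots sum (with multiplicity) to 12, matching trace L = Σdeg = 2·6 = 12.)
Laplacian eigenvalues (increasing order): [0.0, 1.0, 3.0, 3.0, 5.0]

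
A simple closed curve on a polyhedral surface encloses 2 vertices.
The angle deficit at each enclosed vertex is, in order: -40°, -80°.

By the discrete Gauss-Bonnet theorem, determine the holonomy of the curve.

Holonomy = total enclosed curvature = (-40°) + (-80°) = -120°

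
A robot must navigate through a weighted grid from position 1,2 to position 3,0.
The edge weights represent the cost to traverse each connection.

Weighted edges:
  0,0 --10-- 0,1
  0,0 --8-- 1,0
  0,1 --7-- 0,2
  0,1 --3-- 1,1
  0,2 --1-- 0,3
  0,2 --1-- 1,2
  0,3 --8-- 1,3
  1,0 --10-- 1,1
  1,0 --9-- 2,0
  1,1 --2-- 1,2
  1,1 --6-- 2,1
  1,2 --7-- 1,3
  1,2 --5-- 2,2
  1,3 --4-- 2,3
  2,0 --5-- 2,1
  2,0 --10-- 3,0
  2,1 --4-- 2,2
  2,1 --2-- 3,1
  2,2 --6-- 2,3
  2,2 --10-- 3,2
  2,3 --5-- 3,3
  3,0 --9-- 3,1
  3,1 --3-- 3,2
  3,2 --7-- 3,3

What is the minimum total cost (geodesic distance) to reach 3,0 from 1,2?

Shortest path: 1,2 → 1,1 → 2,1 → 3,1 → 3,0, total weight = 19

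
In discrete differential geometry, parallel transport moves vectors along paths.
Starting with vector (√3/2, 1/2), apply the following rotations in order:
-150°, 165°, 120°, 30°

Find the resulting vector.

Total rotation: (-150°) + 165° + 120° + 30° = 165°. Final vector: (-0.9659, -0.2588)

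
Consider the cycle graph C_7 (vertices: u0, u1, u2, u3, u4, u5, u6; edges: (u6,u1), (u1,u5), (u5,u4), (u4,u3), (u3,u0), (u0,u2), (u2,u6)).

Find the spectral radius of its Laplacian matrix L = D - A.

The cycle graph C_n has Laplacian eigenvalues λ_k = 2 − 2cos(2πk/n), k = 0, 1, …, n−1. Here n = 7:
k=0: 2 − 2cos(0) = 0.0; k=1: 2 − 2cos(2π/7) = 0.753; k=2: 2 − 2cos(4π/7) = 2.445; k=3: 2 − 2cos(6π/7) = 3.8019; k=4: 2 − 2cos(8π/7) = 3.8019; k=5: 2 − 2cos(10π/7) = 2.445; k=6: 2 − 2cos(12π/7) = 0.753.
Laplacian eigenvalues: [0.0, 0.753, 0.753, 2.445, 2.445, 3.8019, 3.8019]. Largest eigenvalue (spectral radius) = 3.8019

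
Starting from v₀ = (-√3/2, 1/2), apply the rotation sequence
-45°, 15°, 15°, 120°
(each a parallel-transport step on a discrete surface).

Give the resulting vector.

Total rotation: (-45°) + 15° + 15° + 120° = 105°. Final vector: (-0.2588, -0.9659)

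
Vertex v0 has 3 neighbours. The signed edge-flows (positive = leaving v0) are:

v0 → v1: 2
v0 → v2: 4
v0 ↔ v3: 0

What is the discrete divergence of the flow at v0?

Divergence = sum of outgoing flows = 2 + 4 + 0 = 6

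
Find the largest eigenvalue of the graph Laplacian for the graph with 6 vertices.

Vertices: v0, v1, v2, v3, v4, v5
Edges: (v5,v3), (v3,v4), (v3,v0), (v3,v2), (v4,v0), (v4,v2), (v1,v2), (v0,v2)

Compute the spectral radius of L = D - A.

Degrees: deg(v0) = 3, deg(v1) = 1, deg(v2) = 4, deg(v3) = 4, deg(v4) = 3, deg(v5) = 1.
L = D − A with rows/columns ordered (v0, v1, v2, v3, v4, v5):
  [ 3,  0, -1, -1, -1,  0]
  [ 0,  1, -1,  0,  0,  0]
  [-1, -1,  4, -1, -1,  0]
  [-1,  0, -1,  4, -1, -1]
  [-1,  0, -1, -1,  3,  0]
  [ 0,  0,  0, -1,  0,  1]
Characteristic polynomial: det(λI − L) = λ(λ² − 6λ + 4)(λ² − 6λ + 6)(λ − 4).
Roots: λ = 0; (λ² − 6λ + 4) = 0 ⇒ λ = 3 ± √5 ≈ 0.7639, 5.2361; (λ² − 6λ + 6) = 0 ⇒ λ = 3 ± √3 ≈ 1.2679, 4.7321; (λ − 4) = 0 ⇒ λ = 4.
(Check: the roots sum (with multiplicity) to 16, matching trace L = Σdeg = 2·8 = 16.)
Laplacian eigenvalues: [0.0, 0.7639, 1.2679, 4.0, 4.7321, 5.2361]. Largest eigenvalue (spectral radius) = 5.2361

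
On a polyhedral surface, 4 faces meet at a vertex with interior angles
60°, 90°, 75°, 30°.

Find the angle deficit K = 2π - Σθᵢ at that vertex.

Sum of angles = 255°. K = 360° - 255° = 105° = 7π/12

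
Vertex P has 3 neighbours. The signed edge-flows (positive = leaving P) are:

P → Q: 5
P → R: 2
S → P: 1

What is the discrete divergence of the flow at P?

Divergence = sum of outgoing flows = 5 + 2 + (-1) = 6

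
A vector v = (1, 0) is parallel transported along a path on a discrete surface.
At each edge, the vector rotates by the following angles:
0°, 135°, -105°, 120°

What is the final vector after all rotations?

Total rotation: 0° + 135° + (-105°) + 120° = 150°. Final vector: (-0.8660, 0.5000)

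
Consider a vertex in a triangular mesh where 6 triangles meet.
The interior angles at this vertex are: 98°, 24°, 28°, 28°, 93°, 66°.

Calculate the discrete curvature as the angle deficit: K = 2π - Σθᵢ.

Sum of angles = 337°. K = 360° - 337° = 23° = 23π/180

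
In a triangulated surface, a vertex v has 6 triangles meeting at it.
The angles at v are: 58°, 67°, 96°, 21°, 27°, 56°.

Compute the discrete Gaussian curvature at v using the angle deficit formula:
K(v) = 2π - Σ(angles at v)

Sum of angles = 325°. K = 360° - 325° = 35° = 7π/36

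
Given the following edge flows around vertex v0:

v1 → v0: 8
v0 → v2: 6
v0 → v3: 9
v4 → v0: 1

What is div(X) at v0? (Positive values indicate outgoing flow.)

Divergence = sum of outgoing flows = (-8) + 6 + 9 + (-1) = 6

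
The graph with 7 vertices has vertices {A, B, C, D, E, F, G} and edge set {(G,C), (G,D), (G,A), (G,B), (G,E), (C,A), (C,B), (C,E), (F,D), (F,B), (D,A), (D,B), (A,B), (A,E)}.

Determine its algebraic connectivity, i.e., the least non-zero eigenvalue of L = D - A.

Degrees: deg(A) = 5, deg(B) = 5, deg(C) = 4, deg(D) = 4, deg(E) = 3, deg(F) = 2, deg(G) = 5.
L = D − A with rows/columns ordered (A, B, C, D, E, F, G):
  [ 5, -1, -1, -1, -1,  0, -1]
  [-1,  5, -1, -1,  0, -1, -1]
  [-1, -1,  4,  0, -1,  0, -1]
  [-1, -1,  0,  4,  0, -1, -1]
  [-1,  0, -1,  0,  3,  0, -1]
  [ 0, -1,  0, -1,  0,  2,  0]
  [-1, -1, -1, -1, -1,  0,  5]
Characteristic polynomial: det(λI − L) = λ(λ² − 6λ + 7)(λ² − 10λ + 23)(λ − 6)².
Roots: λ = 0; (λ² − 6λ + 7) = 0 ⇒ λ = 3 ± √2 ≈ 1.5858, 4.4142; (λ² − 10λ + 23) = 0 ⇒ λ = 5 ± √2 ≈ 3.5858, 6.4142; (λ − 6) = 0 ⇒ λ = 6 (multiplicity 2).
(Check: the roots sum (with multiplicity) to 28, matching trace L = Σdeg = 2·14 = 28.)
Laplacian eigenvalues: [0.0, 1.5858, 3.5858, 4.4142, 6.0, 6.0, 6.4142]. Algebraic connectivity (smallest non-zero eigenvalue) = 1.5858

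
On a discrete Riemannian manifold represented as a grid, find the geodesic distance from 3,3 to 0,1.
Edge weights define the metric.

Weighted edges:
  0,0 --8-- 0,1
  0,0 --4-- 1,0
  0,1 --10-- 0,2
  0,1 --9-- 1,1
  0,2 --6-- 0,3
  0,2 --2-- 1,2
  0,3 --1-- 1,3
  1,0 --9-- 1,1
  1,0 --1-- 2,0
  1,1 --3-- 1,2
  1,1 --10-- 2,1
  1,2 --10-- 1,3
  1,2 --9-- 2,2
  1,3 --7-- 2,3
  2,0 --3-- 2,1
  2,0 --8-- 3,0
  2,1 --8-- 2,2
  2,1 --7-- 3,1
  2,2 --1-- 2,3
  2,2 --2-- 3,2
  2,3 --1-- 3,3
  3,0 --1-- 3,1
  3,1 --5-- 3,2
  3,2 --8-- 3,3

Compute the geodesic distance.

Shortest path: 3,3 → 2,3 → 2,2 → 1,2 → 0,2 → 0,1, total weight = 23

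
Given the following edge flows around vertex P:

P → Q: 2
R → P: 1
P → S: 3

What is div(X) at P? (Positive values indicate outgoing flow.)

Divergence = sum of outgoing flows = 2 + (-1) + 3 = 4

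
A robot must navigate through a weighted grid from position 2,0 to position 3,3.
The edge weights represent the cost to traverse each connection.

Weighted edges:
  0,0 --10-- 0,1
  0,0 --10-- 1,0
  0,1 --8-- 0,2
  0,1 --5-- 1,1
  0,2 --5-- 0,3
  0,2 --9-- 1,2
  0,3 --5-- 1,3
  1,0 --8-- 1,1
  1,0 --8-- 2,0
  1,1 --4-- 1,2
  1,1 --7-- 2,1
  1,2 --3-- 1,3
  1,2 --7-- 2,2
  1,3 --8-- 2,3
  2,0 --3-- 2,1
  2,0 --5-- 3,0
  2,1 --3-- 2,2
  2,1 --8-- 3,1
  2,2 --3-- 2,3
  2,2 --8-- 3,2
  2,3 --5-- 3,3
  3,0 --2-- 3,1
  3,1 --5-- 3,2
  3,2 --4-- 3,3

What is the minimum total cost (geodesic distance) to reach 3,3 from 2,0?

Shortest path: 2,0 → 2,1 → 2,2 → 2,3 → 3,3, total weight = 14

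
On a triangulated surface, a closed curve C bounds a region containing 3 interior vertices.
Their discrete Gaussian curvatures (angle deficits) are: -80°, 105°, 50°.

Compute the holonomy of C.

Holonomy = total enclosed curvature = (-80°) + 105° + 50° = 75°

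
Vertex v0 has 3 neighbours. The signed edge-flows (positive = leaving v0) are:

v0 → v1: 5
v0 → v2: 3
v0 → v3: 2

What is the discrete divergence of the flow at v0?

Divergence = sum of outgoing flows = 5 + 3 + 2 = 10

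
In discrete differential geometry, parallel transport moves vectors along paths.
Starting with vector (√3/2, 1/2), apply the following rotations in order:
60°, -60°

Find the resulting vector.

Total rotation: 60° + (-60°) = 0°. Final vector: (0.8660, 0.5000)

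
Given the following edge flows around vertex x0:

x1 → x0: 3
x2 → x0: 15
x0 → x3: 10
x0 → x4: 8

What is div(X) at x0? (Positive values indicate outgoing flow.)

Divergence = sum of outgoing flows = (-3) + (-15) + 10 + 8 = 0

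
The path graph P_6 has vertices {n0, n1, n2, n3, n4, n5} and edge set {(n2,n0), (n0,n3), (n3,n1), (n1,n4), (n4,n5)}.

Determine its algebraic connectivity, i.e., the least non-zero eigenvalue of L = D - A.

The path graph P_n has Laplacian eigenvalues λ_k = 2 − 2cos(kπ/n), k = 0, 1, …, n−1. Here n = 6:
k=0: 2 − 2cos(0) = 0.0; k=1: 2 − 2cos(π/6) = 0.2679; k=2: 2 − 2cos(π/3) = 1.0; k=3: 2 − 2cos(π/2) = 2.0; k=4: 2 − 2cos(2π/3) = 3.0; k=5: 2 − 2cos(5π/6) = 3.7321.
Laplacian eigenvalues: [0.0, 0.2679, 1.0, 2.0, 3.0, 3.7321]. Algebraic connectivity (smallest non-zero eigenvalue) = 0.2679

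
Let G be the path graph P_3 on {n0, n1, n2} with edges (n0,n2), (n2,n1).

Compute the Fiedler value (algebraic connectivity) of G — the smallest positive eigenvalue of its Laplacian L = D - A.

The path graph P_n has Laplacian eigenvalues λ_k = 2 − 2cos(kπ/n), k = 0, 1, …, n−1. Here n = 3:
k=0: 2 − 2cos(0) = 0.0; k=1: 2 − 2cos(π/3) = 1.0; k=2: 2 − 2cos(2π/3) = 3.0.
Laplacian eigenvalues: [0.0, 1.0, 3.0]. Algebraic connectivity (smallest non-zero eigenvalue) = 1.0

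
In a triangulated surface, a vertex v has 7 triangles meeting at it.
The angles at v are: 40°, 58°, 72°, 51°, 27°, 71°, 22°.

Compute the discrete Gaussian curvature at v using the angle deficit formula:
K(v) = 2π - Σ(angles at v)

Sum of angles = 341°. K = 360° - 341° = 19° = 19π/180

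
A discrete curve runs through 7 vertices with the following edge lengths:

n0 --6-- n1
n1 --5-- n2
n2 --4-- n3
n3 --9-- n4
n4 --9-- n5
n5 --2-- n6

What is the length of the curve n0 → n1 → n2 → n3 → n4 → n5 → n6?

Arc length = 6 + 5 + 4 + 9 + 9 + 2 = 35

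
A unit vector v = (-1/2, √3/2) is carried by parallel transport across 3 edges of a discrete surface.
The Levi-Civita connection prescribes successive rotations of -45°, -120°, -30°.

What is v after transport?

Total rotation: (-45°) + (-120°) + (-30°) = -195° ≡ 165° (mod 360°). Final vector: (0.2588, -0.9659)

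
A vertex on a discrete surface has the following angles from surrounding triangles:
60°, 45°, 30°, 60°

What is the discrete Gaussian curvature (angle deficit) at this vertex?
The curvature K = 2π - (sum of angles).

Sum of angles = 195°. K = 360° - 195° = 165° = 11π/12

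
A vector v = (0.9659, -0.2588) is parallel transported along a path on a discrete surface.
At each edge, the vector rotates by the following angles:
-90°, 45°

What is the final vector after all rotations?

Total rotation: (-90°) + 45° = -45°. Final vector: (0.5000, -0.8660)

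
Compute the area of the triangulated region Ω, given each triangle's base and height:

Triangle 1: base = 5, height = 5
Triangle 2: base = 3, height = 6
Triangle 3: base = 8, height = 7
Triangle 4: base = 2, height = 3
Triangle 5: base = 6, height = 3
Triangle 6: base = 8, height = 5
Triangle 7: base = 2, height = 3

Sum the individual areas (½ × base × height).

(1/2)×5×5 + (1/2)×3×6 + (1/2)×8×7 + (1/2)×2×3 + (1/2)×6×3 + (1/2)×8×5 + (1/2)×2×3 = 84.5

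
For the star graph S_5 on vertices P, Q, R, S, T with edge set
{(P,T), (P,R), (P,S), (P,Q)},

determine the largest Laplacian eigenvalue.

The star S_5 is the complete bipartite graph K_{1,4} (one hub of degree 4, 4 leaves of degree 1). The Laplacian spectrum of K_{p,q} is 0, p (multiplicity q−1), q (multiplicity p−1), p+q. With p = 1, q = 4: 0 once, 1 with multiplicity 3, and 5 once. (Check: trace L = sum of degrees = 8 = 3·1 + 5.)
Laplacian eigenvalues: [0.0, 1.0, 1.0, 1.0, 5.0]. Largest eigenvalue (spectral radius) = 5.0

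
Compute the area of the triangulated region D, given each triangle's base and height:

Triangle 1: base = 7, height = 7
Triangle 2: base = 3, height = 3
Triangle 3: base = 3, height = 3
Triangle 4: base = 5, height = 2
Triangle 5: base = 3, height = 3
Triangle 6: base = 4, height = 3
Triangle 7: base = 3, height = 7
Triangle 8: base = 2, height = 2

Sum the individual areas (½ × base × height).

(1/2)×7×7 + (1/2)×3×3 + (1/2)×3×3 + (1/2)×5×2 + (1/2)×3×3 + (1/2)×4×3 + (1/2)×3×7 + (1/2)×2×2 = 61.5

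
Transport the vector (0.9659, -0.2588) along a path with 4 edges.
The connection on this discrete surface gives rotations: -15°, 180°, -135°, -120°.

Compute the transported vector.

Total rotation: (-15°) + 180° + (-135°) + (-120°) = -90°. Final vector: (-0.2588, -0.9659)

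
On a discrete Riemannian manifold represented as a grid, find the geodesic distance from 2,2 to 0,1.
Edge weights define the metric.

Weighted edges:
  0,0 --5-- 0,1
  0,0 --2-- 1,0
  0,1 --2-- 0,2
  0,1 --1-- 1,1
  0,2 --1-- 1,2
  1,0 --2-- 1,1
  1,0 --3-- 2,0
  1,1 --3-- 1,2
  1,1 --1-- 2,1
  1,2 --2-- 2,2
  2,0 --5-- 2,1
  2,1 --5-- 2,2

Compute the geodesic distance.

Shortest path: 2,2 → 1,2 → 0,2 → 0,1, total weight = 5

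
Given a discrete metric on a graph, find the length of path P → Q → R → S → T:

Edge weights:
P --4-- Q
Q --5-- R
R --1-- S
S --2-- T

Arc length = 4 + 5 + 1 + 2 = 12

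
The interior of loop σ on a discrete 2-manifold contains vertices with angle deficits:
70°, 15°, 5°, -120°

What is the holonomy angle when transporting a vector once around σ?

Holonomy = total enclosed curvature = 70° + 15° + 5° + (-120°) = -30°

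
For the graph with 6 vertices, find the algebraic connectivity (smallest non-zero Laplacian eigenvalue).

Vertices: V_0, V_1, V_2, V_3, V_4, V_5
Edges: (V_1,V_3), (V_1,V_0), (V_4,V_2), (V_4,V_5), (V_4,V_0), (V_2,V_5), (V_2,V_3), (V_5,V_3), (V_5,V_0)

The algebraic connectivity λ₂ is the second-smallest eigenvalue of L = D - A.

Degrees: deg(V_0) = 3, deg(V_1) = 2, deg(V_2) = 3, deg(V_3) = 3, deg(V_4) = 3, deg(V_5) = 4.
L = D − A with rows/columns ordered (V_0, V_1, V_2, V_3, V_4, V_5):
  [ 3, -1,  0,  0, -1, -1]
  [-1,  2,  0, -1,  0,  0]
  [ 0,  0,  3, -1, -1, -1]
  [ 0, -1, -1,  3,  0, -1]
  [-1,  0, -1,  0,  3, -1]
  [-1,  0, -1, -1, -1,  4]
Characteristic polynomial: det(λI − L) = λ(λ² − 7λ + 9)(λ² − 7λ + 11)(λ − 4).
Roots: λ = 0; (λ² − 7λ + 9) = 0 ⇒ λ = (7 ± √13)/2 ≈ 1.6972, 5.3028; (λ² − 7λ + 11) = 0 ⇒ λ = (7 ± √5)/2 ≈ 2.382, 4.618; (λ − 4) = 0 ⇒ λ = 4.
(Check: the roots sum (with multiplicity) to 18, matching trace L = Σdeg = 2·9 = 18.)
Laplacian eigenvalues: [0.0, 1.6972, 2.382, 4.0, 4.618, 5.3028]. Algebraic connectivity (smallest non-zero eigenvalue) = 1.6972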